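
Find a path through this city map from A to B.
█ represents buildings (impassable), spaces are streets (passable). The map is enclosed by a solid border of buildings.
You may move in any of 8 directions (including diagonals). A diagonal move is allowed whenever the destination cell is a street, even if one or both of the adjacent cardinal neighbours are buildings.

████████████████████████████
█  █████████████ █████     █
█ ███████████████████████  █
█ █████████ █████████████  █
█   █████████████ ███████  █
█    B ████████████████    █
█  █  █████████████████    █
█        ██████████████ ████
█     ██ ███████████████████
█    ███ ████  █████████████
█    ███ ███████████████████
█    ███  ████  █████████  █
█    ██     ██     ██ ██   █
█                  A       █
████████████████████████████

Finding the shortest path from A to B:
Movement: 8-directional
Path length: 17 steps
Directions: left → left → left → left → left → left → left → left → up-left → up-left → up-left → up → up → up-left → left → up-left → up

Solution:

████████████████████████████
█  █████████████ █████     █
█ ███████████████████████  █
█ █████████ █████████████  █
█   █████████████ ███████  █
█    B ████████████████    █
█  █ ↑█████████████████    █
█     ↖← ██████████████ ████
█     ██↖███████████████████
█    ███↑████  █████████████
█    ███↑███████████████████
█    ███ ↖████  █████████  █
█    ██   ↖ ██     ██ ██   █
█          ↖←←←←←←←A       █
████████████████████████████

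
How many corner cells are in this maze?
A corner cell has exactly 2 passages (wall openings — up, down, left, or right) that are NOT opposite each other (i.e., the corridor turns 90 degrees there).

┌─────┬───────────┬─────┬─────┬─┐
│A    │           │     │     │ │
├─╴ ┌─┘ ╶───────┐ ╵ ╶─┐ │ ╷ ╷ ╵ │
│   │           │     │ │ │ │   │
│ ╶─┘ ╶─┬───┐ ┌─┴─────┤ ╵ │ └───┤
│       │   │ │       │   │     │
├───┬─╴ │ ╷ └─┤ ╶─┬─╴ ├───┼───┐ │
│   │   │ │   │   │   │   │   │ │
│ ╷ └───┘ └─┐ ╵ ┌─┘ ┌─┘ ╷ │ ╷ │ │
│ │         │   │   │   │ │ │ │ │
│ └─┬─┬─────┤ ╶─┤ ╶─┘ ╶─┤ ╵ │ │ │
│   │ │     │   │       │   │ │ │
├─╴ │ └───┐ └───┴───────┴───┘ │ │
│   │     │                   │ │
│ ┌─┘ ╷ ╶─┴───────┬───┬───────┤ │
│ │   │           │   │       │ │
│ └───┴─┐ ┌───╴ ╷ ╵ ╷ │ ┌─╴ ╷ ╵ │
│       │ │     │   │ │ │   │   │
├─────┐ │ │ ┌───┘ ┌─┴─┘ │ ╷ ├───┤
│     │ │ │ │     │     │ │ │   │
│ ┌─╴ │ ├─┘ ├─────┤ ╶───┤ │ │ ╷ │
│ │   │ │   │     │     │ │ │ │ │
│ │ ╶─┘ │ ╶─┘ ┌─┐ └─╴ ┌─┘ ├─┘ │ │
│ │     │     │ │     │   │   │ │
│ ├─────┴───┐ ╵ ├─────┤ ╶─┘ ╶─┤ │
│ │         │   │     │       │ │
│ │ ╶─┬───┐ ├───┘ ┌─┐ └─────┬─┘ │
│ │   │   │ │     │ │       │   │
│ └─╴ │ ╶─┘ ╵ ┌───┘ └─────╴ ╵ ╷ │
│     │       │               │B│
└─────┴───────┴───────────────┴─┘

Counting corner cells (2 non-opposite passages):
Total corners: 108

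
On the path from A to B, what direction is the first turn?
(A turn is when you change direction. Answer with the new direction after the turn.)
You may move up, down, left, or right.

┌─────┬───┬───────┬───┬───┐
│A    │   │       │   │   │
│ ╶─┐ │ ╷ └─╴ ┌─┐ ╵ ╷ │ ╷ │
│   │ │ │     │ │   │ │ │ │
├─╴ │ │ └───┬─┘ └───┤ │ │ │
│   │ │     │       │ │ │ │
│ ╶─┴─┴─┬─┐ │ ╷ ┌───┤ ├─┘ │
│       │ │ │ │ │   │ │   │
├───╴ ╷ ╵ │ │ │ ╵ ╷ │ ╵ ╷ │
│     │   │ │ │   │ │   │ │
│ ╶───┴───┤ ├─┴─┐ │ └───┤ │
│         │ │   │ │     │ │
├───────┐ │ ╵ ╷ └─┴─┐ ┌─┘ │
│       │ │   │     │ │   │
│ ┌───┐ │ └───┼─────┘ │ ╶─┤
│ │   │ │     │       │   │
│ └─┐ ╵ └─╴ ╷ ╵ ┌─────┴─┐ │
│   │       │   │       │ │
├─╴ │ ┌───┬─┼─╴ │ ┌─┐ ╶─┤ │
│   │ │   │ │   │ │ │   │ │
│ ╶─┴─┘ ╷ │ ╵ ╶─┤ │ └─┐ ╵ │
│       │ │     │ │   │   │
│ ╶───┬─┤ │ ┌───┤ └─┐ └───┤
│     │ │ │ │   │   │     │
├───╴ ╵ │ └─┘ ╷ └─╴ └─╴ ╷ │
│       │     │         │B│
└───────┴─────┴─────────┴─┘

Directions: down, right, down, left, down, right, right, down, left, left, down, right, right, right, right, down, down, right, down, left, left, up, up, left, left, left, down, down, right, down, left, down, right, right, right, up, right, down, down, down, right, right, up, right, down, right, right, right, right, up, right, down
First turn direction: right

Solution:

┌─────┬───┬───────┬───┬───┐
│A    │   │       │   │   │
│ ╶─┐ │ ╷ └─╴ ┌─┐ ╵ ╷ │ ╷ │
│↳ ↓│ │ │     │ │   │ │ │ │
├─╴ │ │ └───┬─┘ └───┤ │ │ │
│↓ ↲│ │     │       │ │ │ │
│ ╶─┴─┴─┬─┐ │ ╷ ┌───┤ ├─┘ │
│↳ → ↓  │ │ │ │ │   │ │   │
├───╴ ╷ ╵ │ │ │ ╵ ╷ │ ╵ ╷ │
│↓ ← ↲│   │ │ │   │ │   │ │
│ ╶───┴───┤ ├─┴─┐ │ └───┤ │
│↳ → → → ↓│ │   │ │     │ │
├───────┐ │ ╵ ╷ └─┴─┐ ┌─┘ │
│↓ ← ← ↰│↓│   │     │ │   │
│ ┌───┐ │ └───┼─────┘ │ ╶─┤
│↓│   │↑│↳ ↓  │       │   │
│ └─┐ ╵ └─╴ ╷ ╵ ┌─────┴─┐ │
│↳ ↓│  ↑ ← ↲│   │       │ │
├─╴ │ ┌───┬─┼─╴ │ ┌─┐ ╶─┤ │
│↓ ↲│ │↱ ↓│ │   │ │ │   │ │
│ ╶─┴─┘ ╷ │ ╵ ╶─┤ │ └─┐ ╵ │
│↳ → → ↑│↓│     │ │   │   │
│ ╶───┬─┤ │ ┌───┤ └─┐ └───┤
│     │ │↓│ │↱ ↓│   │  ↱ ↓│
├───╴ ╵ │ └─┘ ╷ └─╴ └─╴ ╷ │
│       │↳ → ↑│↳ → → → ↑│B│
└───────┴─────┴─────────┴─┘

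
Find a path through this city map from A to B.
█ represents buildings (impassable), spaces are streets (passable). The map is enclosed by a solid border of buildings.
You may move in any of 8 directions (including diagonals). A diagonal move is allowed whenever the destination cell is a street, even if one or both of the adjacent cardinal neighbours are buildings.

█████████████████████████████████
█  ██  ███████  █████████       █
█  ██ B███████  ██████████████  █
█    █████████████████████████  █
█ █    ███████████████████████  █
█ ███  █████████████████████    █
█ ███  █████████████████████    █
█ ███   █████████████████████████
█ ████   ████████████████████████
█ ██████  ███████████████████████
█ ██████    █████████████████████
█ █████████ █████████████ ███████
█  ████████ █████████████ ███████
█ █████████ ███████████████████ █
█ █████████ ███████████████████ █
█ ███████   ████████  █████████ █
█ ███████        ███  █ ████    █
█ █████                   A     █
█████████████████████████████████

Finding the shortest path from A to B:
Movement: 8-directional
Path length: 29 steps
Directions: left → left → left → left → left → left → left → left → left → left → left → left → left → up-left → up-left → up → up → up → up → up-left → up-left → up-left → up-left → up-left → up → up-left → up-left → up-right → right

Solution:

█████████████████████████████████
█  ██  ███████  █████████       █
█  ██→B███████  ██████████████  █
█   ↗█████████████████████████  █
█ █  ↖ ███████████████████████  █
█ ███ ↖█████████████████████    █
█ ███ ↑█████████████████████    █
█ ███  ↖█████████████████████████
█ ████  ↖████████████████████████
█ ██████ ↖███████████████████████
█ ██████  ↖ █████████████████████
█ █████████↖█████████████ ███████
█  ████████↑█████████████ ███████
█ █████████↑███████████████████ █
█ █████████↑███████████████████ █
█ ███████  ↑████████  █████████ █
█ ███████   ↖    ███  █ ████    █
█ █████      ↖←←←←←←←←←←←←A     █
█████████████████████████████████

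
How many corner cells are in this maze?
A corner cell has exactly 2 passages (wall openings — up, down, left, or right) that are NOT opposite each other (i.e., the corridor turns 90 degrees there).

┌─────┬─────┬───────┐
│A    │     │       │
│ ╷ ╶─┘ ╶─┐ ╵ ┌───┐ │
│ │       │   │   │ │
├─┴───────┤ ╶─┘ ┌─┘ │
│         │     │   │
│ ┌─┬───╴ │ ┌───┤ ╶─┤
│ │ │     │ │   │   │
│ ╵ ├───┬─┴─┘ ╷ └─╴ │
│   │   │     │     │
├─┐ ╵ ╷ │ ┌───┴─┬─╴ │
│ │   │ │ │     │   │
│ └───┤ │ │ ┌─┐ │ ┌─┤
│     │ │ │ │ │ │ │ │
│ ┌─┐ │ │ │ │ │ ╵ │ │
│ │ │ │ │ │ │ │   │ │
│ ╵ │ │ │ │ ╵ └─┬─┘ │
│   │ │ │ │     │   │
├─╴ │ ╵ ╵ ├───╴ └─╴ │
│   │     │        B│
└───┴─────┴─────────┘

Counting corner cells (2 non-opposite passages):
Total corners: 40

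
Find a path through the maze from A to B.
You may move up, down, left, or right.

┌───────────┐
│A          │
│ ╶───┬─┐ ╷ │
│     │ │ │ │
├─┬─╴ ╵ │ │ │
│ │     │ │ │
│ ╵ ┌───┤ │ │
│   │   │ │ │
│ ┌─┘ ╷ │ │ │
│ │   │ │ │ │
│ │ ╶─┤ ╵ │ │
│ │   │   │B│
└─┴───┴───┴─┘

Finding the shortest path through the maze:
Path length: 10 steps
Directions: right → right → right → right → right → down → down → down → down → down

Solution:

┌───────────┐
│A → → → → ↓│
│ ╶───┬─┐ ╷ │
│     │ │ │↓│
├─┬─╴ ╵ │ │ │
│ │     │ │↓│
│ ╵ ┌───┤ │ │
│   │   │ │↓│
│ ┌─┘ ╷ │ │ │
│ │   │ │ │↓│
│ │ ╶─┤ ╵ │ │
│ │   │   │B│
└─┴───┴───┴─┘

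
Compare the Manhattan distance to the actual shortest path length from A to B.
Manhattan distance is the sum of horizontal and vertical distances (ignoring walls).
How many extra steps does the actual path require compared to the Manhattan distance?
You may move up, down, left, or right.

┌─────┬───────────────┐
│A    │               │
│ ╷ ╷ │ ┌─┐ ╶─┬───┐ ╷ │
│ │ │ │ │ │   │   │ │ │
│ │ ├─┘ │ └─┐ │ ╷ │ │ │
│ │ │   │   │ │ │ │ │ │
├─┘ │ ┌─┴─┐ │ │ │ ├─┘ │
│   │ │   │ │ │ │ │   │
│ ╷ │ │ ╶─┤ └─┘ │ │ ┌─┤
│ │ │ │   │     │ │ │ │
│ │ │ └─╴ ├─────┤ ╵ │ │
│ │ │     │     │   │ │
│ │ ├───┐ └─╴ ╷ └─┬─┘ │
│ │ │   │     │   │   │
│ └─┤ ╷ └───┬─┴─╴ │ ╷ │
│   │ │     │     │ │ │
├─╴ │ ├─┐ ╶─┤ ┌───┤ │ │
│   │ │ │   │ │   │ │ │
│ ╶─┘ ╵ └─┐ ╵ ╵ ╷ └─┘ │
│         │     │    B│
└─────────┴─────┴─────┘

Manhattan distance: |9 - 0| + |10 - 0| = 19
Actual path length: 31
Extra steps: 31 - 19 = 12

Solution:

┌─────┬───────────────┐
│A ↓  │               │
│ ╷ ╷ │ ┌─┐ ╶─┬───┐ ╷ │
│ │↓│ │ │ │   │   │ │ │
│ │ ├─┘ │ └─┐ │ ╷ │ │ │
│ │↓│   │   │ │ │ │ │ │
├─┘ │ ┌─┴─┐ │ │ │ ├─┘ │
│↓ ↲│ │   │ │ │ │ │   │
│ ╷ │ │ ╶─┤ └─┘ │ │ ┌─┤
│↓│ │ │   │     │ │ │ │
│ │ │ └─╴ ├─────┤ ╵ │ │
│↓│ │     │     │   │ │
│ │ ├───┐ └─╴ ╷ └─┬─┘ │
│↓│ │↱ ↓│     │   │   │
│ └─┤ ╷ └───┬─┴─╴ │ ╷ │
│↳ ↓│↑│↳ ↓  │     │ │ │
├─╴ │ ├─┐ ╶─┤ ┌───┤ │ │
│↓ ↲│↑│ │↳ ↓│ │↱ ↓│ │ │
│ ╶─┘ ╵ └─┐ ╵ ╵ ╷ └─┘ │
│↳ → ↑    │↳ → ↑│↳ → B│
└─────────┴─────┴─────┘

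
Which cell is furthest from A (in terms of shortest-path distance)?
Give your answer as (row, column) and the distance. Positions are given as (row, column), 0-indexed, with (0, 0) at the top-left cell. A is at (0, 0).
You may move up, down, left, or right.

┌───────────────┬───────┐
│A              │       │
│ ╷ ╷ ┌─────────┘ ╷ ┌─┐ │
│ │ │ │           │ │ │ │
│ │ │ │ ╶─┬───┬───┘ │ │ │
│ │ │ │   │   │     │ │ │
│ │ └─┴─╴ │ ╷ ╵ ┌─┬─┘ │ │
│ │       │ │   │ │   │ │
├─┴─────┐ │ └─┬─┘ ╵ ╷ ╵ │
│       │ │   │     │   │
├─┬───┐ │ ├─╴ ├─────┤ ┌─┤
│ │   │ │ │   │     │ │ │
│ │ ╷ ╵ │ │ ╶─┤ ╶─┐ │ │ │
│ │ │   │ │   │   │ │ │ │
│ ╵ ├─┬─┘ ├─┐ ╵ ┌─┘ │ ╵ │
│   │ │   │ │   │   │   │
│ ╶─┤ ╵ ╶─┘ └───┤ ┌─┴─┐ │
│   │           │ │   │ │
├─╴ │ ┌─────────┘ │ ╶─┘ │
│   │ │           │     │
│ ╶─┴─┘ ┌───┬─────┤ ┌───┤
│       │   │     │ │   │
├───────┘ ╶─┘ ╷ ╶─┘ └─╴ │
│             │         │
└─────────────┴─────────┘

Computing BFS distances from A to all cells:
Furthest cell: (4, 0)
Distance: 68 steps

Path from A to the furthest cell:

┌───────────────┬───────┐
│A ↓            │↱ ↓    │
│ ╷ ╷ ┌─────────┘ ╷ ┌─┐ │
│ │↓│ │↱ → → → → ↑│↓│ │ │
│ │ │ │ ╶─┬───┬───┘ │ │ │
│ │↓│ │↑ ↰│↓ ↰│↓ ← ↲│ │ │
│ │ └─┴─╴ │ ╷ ╵ ┌─┬─┘ │ │
│ │↳ → → ↑│↓│↑ ↲│ │   │ │
├─┴─────┐ │ └─┬─┘ ╵ ╷ ╵ │
│B ← ← ↰│ │↳ ↓│     │   │
├─┬───┐ │ ├─╴ ├─────┤ ┌─┤
│ │↱ ↓│↑│ │↓ ↲│↱ → ↓│ │ │
│ │ ╷ ╵ │ │ ╶─┤ ╶─┐ │ │ │
│ │↑│↳ ↑│ │↳ ↓│↑  │↓│ │ │
│ ╵ ├─┬─┘ ├─┐ ╵ ┌─┘ │ ╵ │
│↱ ↑│ │   │ │↳ ↑│↓ ↲│   │
│ ╶─┤ ╵ ╶─┘ └───┤ ┌─┴─┐ │
│↑ ↰│           │↓│   │ │
├─╴ │ ┌─────────┘ │ ╶─┘ │
│↱ ↑│ │↓ ← ← ← ← ↲│     │
│ ╶─┴─┘ ┌───┬─────┤ ┌───┤
│↑ ← ← ↲│   │     │ │   │
├───────┘ ╶─┘ ╷ ╶─┘ └─╴ │
│             │         │
└─────────────┴─────────┘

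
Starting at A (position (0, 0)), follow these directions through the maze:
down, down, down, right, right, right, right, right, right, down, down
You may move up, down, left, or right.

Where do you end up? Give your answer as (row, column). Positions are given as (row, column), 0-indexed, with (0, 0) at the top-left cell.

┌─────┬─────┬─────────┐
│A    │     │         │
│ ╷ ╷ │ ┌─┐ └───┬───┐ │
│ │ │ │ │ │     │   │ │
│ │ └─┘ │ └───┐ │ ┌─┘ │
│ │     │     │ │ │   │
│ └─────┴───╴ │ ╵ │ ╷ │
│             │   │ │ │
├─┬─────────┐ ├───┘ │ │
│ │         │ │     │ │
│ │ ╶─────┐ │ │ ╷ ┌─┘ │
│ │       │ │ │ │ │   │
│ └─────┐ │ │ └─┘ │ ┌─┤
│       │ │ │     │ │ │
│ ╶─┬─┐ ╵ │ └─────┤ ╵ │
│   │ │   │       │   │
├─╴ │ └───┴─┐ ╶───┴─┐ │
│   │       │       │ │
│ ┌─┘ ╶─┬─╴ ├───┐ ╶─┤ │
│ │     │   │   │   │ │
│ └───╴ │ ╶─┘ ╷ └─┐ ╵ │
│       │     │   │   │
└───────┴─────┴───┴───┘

Following directions step by step:
Start: (0, 0)
  down: (0, 0) → (1, 0)
  down: (1, 0) → (2, 0)
  down: (2, 0) → (3, 0)
  right: (3, 0) → (3, 1)
  right: (3, 1) → (3, 2)
  right: (3, 2) → (3, 3)
  right: (3, 3) → (3, 4)
  right: (3, 4) → (3, 5)
  right: (3, 5) → (3, 6)
  down: (3, 6) → (4, 6)
  down: (4, 6) → (5, 6)
Final position: (5, 6)

Path taken:

┌─────┬─────┬─────────┐
│A    │     │         │
│ ╷ ╷ │ ┌─┐ └───┬───┐ │
│↓│ │ │ │ │     │   │ │
│ │ └─┘ │ └───┐ │ ┌─┘ │
│↓│     │     │ │ │   │
│ └─────┴───╴ │ ╵ │ ╷ │
│↳ → → → → → ↓│   │ │ │
├─┬─────────┐ ├───┘ │ │
│ │         │↓│     │ │
│ │ ╶─────┐ │ │ ╷ ┌─┘ │
│ │       │ │B│ │ │   │
│ └─────┐ │ │ └─┘ │ ┌─┤
│       │ │ │     │ │ │
│ ╶─┬─┐ ╵ │ └─────┤ ╵ │
│   │ │   │       │   │
├─╴ │ └───┴─┐ ╶───┴─┐ │
│   │       │       │ │
│ ┌─┘ ╶─┬─╴ ├───┐ ╶─┤ │
│ │     │   │   │   │ │
│ └───╴ │ ╶─┘ ╷ └─┐ ╵ │
│       │     │   │   │
└───────┴─────┴───┴───┘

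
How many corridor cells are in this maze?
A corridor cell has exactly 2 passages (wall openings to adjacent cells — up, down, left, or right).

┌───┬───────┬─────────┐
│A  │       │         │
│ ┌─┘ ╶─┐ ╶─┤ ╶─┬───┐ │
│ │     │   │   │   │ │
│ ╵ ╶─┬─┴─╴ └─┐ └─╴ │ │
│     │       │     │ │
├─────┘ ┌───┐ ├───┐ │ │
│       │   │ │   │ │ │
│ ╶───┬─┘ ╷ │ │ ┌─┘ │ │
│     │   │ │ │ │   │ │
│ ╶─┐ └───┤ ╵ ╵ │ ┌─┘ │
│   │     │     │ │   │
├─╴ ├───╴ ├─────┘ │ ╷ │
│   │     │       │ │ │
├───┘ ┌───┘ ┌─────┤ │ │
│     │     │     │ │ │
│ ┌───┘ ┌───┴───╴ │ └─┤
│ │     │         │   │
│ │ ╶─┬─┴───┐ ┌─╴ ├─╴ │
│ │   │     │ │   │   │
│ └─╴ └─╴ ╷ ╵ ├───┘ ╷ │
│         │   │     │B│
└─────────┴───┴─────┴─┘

Counting cells with exactly 2 passages:
Total corridor cells: 93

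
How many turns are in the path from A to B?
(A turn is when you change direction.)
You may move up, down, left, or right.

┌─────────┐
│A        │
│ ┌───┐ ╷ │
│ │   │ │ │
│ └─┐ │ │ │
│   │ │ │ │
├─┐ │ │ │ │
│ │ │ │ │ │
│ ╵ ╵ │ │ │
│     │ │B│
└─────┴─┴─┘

Directions: right, right, right, right, down, down, down, down
Number of turns: 1

Solution:

┌─────────┐
│A → → → ↓│
│ ┌───┐ ╷ │
│ │   │ │↓│
│ └─┐ │ │ │
│   │ │ │↓│
├─┐ │ │ │ │
│ │ │ │ │↓│
│ ╵ ╵ │ │ │
│     │ │B│
└─────┴─┴─┘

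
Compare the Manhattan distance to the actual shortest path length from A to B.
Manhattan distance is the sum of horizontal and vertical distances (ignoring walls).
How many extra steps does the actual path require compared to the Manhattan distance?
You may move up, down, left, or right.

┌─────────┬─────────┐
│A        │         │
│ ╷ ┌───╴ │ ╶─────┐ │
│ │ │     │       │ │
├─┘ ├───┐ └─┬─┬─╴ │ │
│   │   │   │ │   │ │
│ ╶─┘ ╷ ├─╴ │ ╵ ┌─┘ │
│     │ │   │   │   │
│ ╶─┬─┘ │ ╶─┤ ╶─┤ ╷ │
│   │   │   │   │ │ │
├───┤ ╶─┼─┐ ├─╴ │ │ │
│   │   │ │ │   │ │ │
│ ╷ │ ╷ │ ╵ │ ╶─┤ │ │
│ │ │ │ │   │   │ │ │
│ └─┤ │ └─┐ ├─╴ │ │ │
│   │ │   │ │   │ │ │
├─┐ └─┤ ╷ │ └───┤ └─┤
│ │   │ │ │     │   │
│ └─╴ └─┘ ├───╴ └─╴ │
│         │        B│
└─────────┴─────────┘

Manhattan distance: |9 - 0| + |9 - 0| = 18
Actual path length: 20
Extra steps: 20 - 18 = 2

Solution:

┌─────────┬─────────┐
│A → → → ↓│         │
│ ╷ ┌───╴ │ ╶─────┐ │
│ │ │    ↓│       │ │
├─┘ ├───┐ └─┬─┬─╴ │ │
│   │   │↳ ↓│ │   │ │
│ ╶─┘ ╷ ├─╴ │ ╵ ┌─┘ │
│     │ │↓ ↲│   │   │
│ ╶─┬─┘ │ ╶─┤ ╶─┤ ╷ │
│   │   │↳ ↓│   │ │ │
├───┤ ╶─┼─┐ ├─╴ │ │ │
│   │   │ │↓│   │ │ │
│ ╷ │ ╷ │ ╵ │ ╶─┤ │ │
│ │ │ │ │  ↓│   │ │ │
│ └─┤ │ └─┐ ├─╴ │ │ │
│   │ │   │↓│   │ │ │
├─┐ └─┤ ╷ │ └───┤ └─┤
│ │   │ │ │↳ → ↓│   │
│ └─╴ └─┘ ├───╴ └─╴ │
│         │    ↳ → B│
└─────────┴─────────┘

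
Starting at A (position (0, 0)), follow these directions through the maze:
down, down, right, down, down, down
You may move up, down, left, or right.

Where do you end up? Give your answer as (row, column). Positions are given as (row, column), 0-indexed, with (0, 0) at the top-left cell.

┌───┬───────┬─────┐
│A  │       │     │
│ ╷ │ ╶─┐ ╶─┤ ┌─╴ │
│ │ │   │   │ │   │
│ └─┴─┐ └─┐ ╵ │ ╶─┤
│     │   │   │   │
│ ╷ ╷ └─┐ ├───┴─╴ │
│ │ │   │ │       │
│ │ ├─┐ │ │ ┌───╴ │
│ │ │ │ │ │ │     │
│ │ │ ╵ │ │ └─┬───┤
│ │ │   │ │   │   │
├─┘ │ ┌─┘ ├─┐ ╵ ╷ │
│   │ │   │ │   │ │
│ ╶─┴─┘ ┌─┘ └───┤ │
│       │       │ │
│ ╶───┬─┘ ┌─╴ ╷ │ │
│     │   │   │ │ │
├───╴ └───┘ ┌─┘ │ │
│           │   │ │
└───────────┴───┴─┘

Following directions step by step:
Start: (0, 0)
  down: (0, 0) → (1, 0)
  down: (1, 0) → (2, 0)
  right: (2, 0) → (2, 1)
  down: (2, 1) → (3, 1)
  down: (3, 1) → (4, 1)
  down: (4, 1) → (5, 1)
Final position: (5, 1)

Path taken:

┌───┬───────┬─────┐
│A  │       │     │
│ ╷ │ ╶─┐ ╶─┤ ┌─╴ │
│↓│ │   │   │ │   │
│ └─┴─┐ └─┐ ╵ │ ╶─┤
│↳ ↓  │   │   │   │
│ ╷ ╷ └─┐ ├───┴─╴ │
│ │↓│   │ │       │
│ │ ├─┐ │ │ ┌───╴ │
│ │↓│ │ │ │ │     │
│ │ │ ╵ │ │ └─┬───┤
│ │B│   │ │   │   │
├─┘ │ ┌─┘ ├─┐ ╵ ╷ │
│   │ │   │ │   │ │
│ ╶─┴─┘ ┌─┘ └───┤ │
│       │       │ │
│ ╶───┬─┘ ┌─╴ ╷ │ │
│     │   │   │ │ │
├───╴ └───┘ ┌─┘ │ │
│           │   │ │
└───────────┴───┴─┘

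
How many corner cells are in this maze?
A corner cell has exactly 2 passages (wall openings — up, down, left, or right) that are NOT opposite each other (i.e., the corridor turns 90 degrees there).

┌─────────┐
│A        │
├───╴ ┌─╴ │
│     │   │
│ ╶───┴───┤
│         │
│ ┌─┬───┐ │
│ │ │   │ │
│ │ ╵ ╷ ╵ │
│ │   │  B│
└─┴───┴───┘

Counting corner cells (2 non-opposite passages):
Total corners: 11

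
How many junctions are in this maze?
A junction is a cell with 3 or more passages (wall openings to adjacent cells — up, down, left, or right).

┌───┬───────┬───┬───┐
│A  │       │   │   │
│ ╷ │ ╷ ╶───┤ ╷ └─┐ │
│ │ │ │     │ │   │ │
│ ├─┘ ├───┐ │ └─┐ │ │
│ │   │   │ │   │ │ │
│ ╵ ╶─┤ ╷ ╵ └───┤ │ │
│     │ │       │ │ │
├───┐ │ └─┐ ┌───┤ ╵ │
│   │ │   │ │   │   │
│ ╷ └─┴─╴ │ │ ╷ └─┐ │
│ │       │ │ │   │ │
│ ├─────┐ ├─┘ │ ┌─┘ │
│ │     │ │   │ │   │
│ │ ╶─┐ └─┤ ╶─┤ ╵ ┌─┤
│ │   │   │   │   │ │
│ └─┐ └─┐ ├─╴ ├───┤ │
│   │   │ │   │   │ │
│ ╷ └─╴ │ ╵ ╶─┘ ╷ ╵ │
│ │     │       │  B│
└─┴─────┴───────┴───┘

Checking each cell for number of passages:

Junctions found (3+ passages):
  (0, 3): 3 passages
  (3, 1): 3 passages
  (3, 5): 4 passages
  (4, 9): 3 passages
  (5, 4): 3 passages
  (5, 7): 3 passages
  (8, 0): 3 passages
  (9, 5): 3 passages
Total junctions: 8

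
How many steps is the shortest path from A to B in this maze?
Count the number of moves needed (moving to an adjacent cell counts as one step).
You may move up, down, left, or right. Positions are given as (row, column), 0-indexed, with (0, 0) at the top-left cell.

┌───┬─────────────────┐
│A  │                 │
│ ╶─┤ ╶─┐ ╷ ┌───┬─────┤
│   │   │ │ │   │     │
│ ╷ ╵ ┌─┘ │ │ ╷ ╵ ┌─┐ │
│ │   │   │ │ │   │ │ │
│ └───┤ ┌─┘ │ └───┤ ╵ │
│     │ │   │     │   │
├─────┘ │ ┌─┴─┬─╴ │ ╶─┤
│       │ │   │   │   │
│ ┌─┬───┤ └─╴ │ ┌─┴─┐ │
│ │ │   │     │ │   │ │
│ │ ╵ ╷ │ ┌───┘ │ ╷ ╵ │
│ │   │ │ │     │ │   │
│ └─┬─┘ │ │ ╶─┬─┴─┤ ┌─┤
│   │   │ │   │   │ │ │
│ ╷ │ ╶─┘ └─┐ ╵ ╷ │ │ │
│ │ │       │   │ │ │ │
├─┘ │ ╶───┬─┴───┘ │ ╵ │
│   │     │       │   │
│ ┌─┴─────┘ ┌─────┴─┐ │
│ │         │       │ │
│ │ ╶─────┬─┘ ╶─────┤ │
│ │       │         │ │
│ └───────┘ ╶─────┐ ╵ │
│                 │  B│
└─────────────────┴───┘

Using BFS to find shortest path:
Start: (0, 0), End: (12, 10)
Path found:
(0,0) → (1,0) → (1,1) → (2,1) → (2,2) → (1,2) → (0,2) → (0,3) → (0,4) → (1,4) → (2,4) → (2,3) → (3,3) → (4,3) → (4,2) → (4,1) → (4,0) → (5,0) → (6,0) → (7,0) → (7,1) → (8,1) → (9,1) → (9,0) → (10,0) → (11,0) → (12,0) → (12,1) → (12,2) → (12,3) → (12,4) → (12,5) → (11,5) → (11,6) → (11,7) → (11,8) → (11,9) → (12,9) → (12,10)
Number of steps: 38

Solution:

┌───┬─────────────────┐
│A  │↱ → ↓            │
│ ╶─┤ ╶─┐ ╷ ┌───┬─────┤
│↳ ↓│↑  │↓│ │   │     │
│ ╷ ╵ ┌─┘ │ │ ╷ ╵ ┌─┐ │
│ │↳ ↑│↓ ↲│ │ │   │ │ │
│ └───┤ ┌─┘ │ └───┤ ╵ │
│     │↓│   │     │   │
├─────┘ │ ┌─┴─┬─╴ │ ╶─┤
│↓ ← ← ↲│ │   │   │   │
│ ┌─┬───┤ └─╴ │ ┌─┴─┐ │
│↓│ │   │     │ │   │ │
│ │ ╵ ╷ │ ┌───┘ │ ╷ ╵ │
│↓│   │ │ │     │ │   │
│ └─┬─┘ │ │ ╶─┬─┴─┤ ┌─┤
│↳ ↓│   │ │   │   │ │ │
│ ╷ │ ╶─┘ └─┐ ╵ ╷ │ │ │
│ │↓│       │   │ │ │ │
├─┘ │ ╶───┬─┴───┘ │ ╵ │
│↓ ↲│     │       │   │
│ ┌─┴─────┘ ┌─────┴─┐ │
│↓│         │       │ │
│ │ ╶─────┬─┘ ╶─────┤ │
│↓│       │↱ → → → ↓│ │
│ └───────┘ ╶─────┐ ╵ │
│↳ → → → → ↑      │↳ B│
└─────────────────┴───┘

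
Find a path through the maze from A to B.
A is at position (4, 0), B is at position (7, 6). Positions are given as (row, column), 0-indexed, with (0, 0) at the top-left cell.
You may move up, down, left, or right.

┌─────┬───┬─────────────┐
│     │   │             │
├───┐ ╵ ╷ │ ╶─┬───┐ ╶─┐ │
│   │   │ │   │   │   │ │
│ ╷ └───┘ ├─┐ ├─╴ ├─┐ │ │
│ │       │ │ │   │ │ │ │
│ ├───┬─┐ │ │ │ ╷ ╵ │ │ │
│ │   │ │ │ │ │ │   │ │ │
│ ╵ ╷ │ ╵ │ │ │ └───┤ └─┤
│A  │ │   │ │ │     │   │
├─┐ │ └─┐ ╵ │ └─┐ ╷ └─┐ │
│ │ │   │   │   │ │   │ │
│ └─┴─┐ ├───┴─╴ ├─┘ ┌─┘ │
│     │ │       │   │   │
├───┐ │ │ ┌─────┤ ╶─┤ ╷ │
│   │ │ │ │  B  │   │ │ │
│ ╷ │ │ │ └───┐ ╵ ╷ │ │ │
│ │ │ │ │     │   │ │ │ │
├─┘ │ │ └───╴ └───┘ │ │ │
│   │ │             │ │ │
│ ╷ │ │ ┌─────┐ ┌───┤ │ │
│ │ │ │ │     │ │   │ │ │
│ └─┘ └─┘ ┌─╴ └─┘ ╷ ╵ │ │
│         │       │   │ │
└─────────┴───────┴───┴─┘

Finding the shortest path from (4, 0) to (7, 6):
Path length: 23 steps
Directions: right → up → right → down → down → right → down → down → down → down → right → right → right → right → right → right → up → up → left → down → left → up → left

Solution:

┌─────┬───┬─────────────┐
│     │   │             │
├───┐ ╵ ╷ │ ╶─┬───┐ ╶─┐ │
│   │   │ │   │   │   │ │
│ ╷ └───┘ ├─┐ ├─╴ ├─┐ │ │
│ │       │ │ │   │ │ │ │
│ ├───┬─┐ │ │ │ ╷ ╵ │ │ │
│ │↱ ↓│ │ │ │ │ │   │ │ │
│ ╵ ╷ │ ╵ │ │ │ └───┤ └─┤
│A ↑│↓│   │ │ │     │   │
├─┐ │ └─┐ ╵ │ └─┐ ╷ └─┐ │
│ │ │↳ ↓│   │   │ │   │ │
│ └─┴─┐ ├───┴─╴ ├─┘ ┌─┘ │
│     │↓│       │   │   │
├───┐ │ │ ┌─────┤ ╶─┤ ╷ │
│   │ │↓│ │  B ↰│↓ ↰│ │ │
│ ╷ │ │ │ └───┐ ╵ ╷ │ │ │
│ │ │ │↓│     │↑ ↲│↑│ │ │
├─┘ │ │ └───╴ └───┘ │ │ │
│   │ │↳ → → → → → ↑│ │ │
│ ╷ │ │ ┌─────┐ ┌───┤ │ │
│ │ │ │ │     │ │   │ │ │
│ └─┘ └─┘ ┌─╴ └─┘ ╷ ╵ │ │
│         │       │   │ │
└─────────┴───────┴───┴─┘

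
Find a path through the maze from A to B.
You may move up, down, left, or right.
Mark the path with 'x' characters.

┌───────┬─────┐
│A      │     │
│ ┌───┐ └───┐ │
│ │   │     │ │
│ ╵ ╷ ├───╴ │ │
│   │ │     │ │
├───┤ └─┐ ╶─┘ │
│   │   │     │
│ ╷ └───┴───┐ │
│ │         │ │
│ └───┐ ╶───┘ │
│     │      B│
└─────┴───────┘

Finding the shortest path through the maze:
Path length: 13 steps
Directions: right → right → right → down → right → right → down → left → down → right → right → down → down

Solution:

┌───────┬─────┐
│A x x x│     │
│ ┌───┐ └───┐ │
│ │   │x x x│ │
│ ╵ ╷ ├───╴ │ │
│   │ │  x x│ │
├───┤ └─┐ ╶─┘ │
│   │   │x x x│
│ ╷ └───┴───┐ │
│ │         │x│
│ └───┐ ╶───┘ │
│     │      B│
└─────┴───────┘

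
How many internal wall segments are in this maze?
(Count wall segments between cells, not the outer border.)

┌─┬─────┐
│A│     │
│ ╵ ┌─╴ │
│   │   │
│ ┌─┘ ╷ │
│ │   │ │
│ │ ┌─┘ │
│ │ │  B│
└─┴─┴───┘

Counting internal wall segments:
Total internal walls: 9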